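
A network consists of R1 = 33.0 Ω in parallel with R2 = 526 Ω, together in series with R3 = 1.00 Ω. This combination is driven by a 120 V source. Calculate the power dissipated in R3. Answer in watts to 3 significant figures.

Combine R1 and R2 into their parallel equivalent first, reducing the network to two series resistors.
R_p = (33.0×526)/(33.0+526) = 31.05 Ω
R_total = R_p + 1.00 = 31.05 + 1.00 = 32.05 Ω
I = V / R_total = 120 / 32.05 = 3.744 A
All the supply current flows through R3; use P = I²R3.
P_R3 = (3.744)² × 1.00 = 14.02 W

14.0 W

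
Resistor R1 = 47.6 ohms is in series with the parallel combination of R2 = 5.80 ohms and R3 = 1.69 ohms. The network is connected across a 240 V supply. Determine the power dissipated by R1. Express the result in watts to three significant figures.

1150 W

Collapse R2‖R3 to a single equivalent, reducing the network to two series elements.
R_p = (5.80×1.69)/(5.80+1.69) = 1.309 Ω
R_total = 47.6 + 1.309 = 48.91 Ω
I = V / R_total = 240 / 48.91 = 4.907 A
R1 carries the full series current, so P = I²R.
P_R1 = (4.907)² × 47.6 = 1146 W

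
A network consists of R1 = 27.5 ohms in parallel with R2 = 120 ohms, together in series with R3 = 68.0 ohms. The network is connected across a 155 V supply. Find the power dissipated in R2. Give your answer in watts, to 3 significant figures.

Combine R1 and R2 into their parallel equivalent first, reducing the network to two series resistors.
R_p = (27.5×120)/(27.5+120) = 22.37 Ω
R_total = R_p + 68.0 = 22.37 + 68.0 = 90.37 Ω
I = V / R_total = 155 / 90.37 = 1.715 A
Voltage across the parallel pair: V_p = I × R_p = 1.715 × 22.37 = 38.37 V
R2 has V_p across it, so P = V_p²/R2.
P_R2 = (38.37)² / 120 = 12.27 W

12.3 W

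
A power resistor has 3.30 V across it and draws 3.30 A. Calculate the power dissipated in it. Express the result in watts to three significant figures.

Both the voltage across and the current through the element are known, so P = V I applies directly.
P = 3.30 V × 3.300 A = 10.89 W

10.9 W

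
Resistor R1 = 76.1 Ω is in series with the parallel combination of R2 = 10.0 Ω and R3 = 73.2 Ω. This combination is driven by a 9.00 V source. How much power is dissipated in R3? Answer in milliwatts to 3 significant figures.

Replace R2 and R3 with their parallel equivalent so the circuit becomes R1 in series with R_p.
R_p = (10.0×73.2)/(10.0+73.2) = 8.798 Ω
R_total = 76.1 + 8.798 = 84.90 Ω
I = V / R_total = 9.00 / 84.90 = 0.1060 A
Voltage across the parallel pair: V_p = I × R_p = 0.1060 × 8.798 = 0.9327 V
With V_p across R3, its power is V_p²/R3.
P_R3 = (0.9327)² / 73.2 = 0.01188 W

11.9 mW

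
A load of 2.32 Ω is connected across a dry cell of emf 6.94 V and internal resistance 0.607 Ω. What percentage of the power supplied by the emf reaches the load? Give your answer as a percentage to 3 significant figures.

Efficiency is P_load / P_total. With a series r and R sharing the same I, P = I²R for each, so η = R/(R+r).
η = R / (R + r) = 2.32 / (2.32 + 0.607) = 0.7926

79.3 %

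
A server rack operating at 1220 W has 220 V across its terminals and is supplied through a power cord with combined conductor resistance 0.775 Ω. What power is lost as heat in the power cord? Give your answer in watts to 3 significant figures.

23.8 W

Line loss is just I²R for the cable — we know both I and R_line directly.
I = P / V = 1220 / 220 = 5.545 A through the power cord.
P_line = I² R_line = (5.545)² × 0.775 = 23.83 W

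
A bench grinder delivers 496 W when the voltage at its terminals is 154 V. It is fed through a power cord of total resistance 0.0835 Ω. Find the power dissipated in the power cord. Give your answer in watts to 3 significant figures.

Only the current and the line resistance are needed for the I²R loss.
I = P / V = 496 / 154 = 3.221 A through the power cord.
P_line = I² R_line = (3.221)² × 0.0835 = 0.8662 W

0.866 W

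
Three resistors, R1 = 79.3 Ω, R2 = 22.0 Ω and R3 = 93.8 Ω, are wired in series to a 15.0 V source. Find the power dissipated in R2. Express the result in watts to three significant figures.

In a series string the same current flows through every resistor — find that current, then P = I²R for the one we want.
R_total = 79.3 + 22.0 + 93.8 = 195.1 Ω
I = V / R_total = 15.0 / 195.1 = 0.07688 A
P_R2 = I² × R2 = (0.07688)² × 22.0 = 0.1300 W

0.130 W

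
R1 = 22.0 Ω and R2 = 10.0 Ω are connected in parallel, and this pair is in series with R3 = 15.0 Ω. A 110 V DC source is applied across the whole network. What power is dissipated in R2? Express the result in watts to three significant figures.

120 W

Combine R1 and R2 into their parallel equivalent first, reducing the network to two series resistors.
R_p = (22.0×10.0)/(22.0+10.0) = 6.875 Ω
R_total = R_p + 15.0 = 6.875 + 15.0 = 21.88 Ω
I = V / R_total = 110 / 21.88 = 5.029 A
Voltage across the parallel pair: V_p = I × R_p = 5.029 × 6.875 = 34.57 V
R2 sits across V_p; its power is V_p²/R.
P_R2 = (34.57)² / 10.0 = 119.5 W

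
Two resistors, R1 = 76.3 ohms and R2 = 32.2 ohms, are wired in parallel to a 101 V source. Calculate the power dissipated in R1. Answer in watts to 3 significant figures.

134 W

Each parallel branch sees the full supply voltage, so P = V²/R applies directly to the target branch.
P_R1 = V² / R1 = (101)² / 76.3 Ω = 133.7 W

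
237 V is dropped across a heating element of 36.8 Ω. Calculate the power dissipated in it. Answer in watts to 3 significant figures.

1530 W

Voltage and resistance are given, so P = V²/R is the one-step route.
P = (237 V)² / 36.8 Ω = 1526 W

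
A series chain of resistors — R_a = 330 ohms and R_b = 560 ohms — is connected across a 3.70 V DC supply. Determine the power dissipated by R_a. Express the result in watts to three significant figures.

0.00570 W

Since the resistors are in series they all carry the loop current I = V/R_total; the power in any one is I²R.
R_total = 330 + 560 = 890.0 Ω
I = V / R_total = 3.70 / 890.0 = 0.004157 A
P_R_a = I² × R_a = (0.004157)² × 330 = 0.005703 W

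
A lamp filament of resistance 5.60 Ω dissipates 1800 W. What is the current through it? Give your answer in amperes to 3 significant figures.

17.9 A

Inverting the appropriate power form: I = √(P / R).
I = √(1800 / 5.60) = 17.93 A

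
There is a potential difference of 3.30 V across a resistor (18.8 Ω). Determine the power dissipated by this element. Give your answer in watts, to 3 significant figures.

0.579 W

We know the drop across the element and its resistance — P = V²/R, one step.
P = (3.30 V)² / 18.8 Ω = 0.5793 W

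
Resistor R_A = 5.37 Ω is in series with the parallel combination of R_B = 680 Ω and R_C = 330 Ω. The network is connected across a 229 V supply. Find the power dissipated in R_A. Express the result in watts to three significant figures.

5.44 W

Collapse R_B‖R_C to a single equivalent, reducing the network to two series elements.
R_p = (680×330)/(680+330) = 222.2 Ω
R_total = 5.37 + 222.2 = 227.5 Ω
I = V / R_total = 229 / 227.5 = 1.006 A
The full supply current passes through R_A: P = I²R.
P_R_A = (1.006)² × 5.37 = 5.439 W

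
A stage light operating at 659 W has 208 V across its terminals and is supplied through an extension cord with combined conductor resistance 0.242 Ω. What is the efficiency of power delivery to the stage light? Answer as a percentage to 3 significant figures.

I = P / V = 659 / 208 = 3.168 A through the extension cord.
P_line = I² R_line = (3.168)² × 0.242 = 2.429 W
P_source = P_load + P_line = 659.0 + 2.429 = 661.4 W
η = P_load / P_source = 659.0 / 661.4 = 0.9963

99.6 %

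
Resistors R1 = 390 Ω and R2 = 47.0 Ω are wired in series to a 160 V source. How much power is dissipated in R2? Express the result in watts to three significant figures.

6.30 W

The current is common to all series resistors; compute it, then apply P = I²R for the target.
R_total = 390 + 47.0 = 437.0 Ω
I = V / R_total = 160 / 437.0 = 0.3661 A
P_R2 = I² × R2 = (0.3661)² × 47.0 = 6.300 W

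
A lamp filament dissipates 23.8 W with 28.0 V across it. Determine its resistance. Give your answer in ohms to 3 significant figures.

From P = V I = I²R = V²/R, with the two given quantities we get R = V² / P.
R = (28.0)² / 23.8 = 32.94 Ω

32.9 Ω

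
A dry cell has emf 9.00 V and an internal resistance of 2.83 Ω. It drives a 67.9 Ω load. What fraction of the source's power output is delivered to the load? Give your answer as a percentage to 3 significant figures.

Both r and R carry the same current, so the power split is just the resistance split: η = R/(R+r).
η = R / (R + r) = 67.9 / (67.9 + 2.83) = 0.9600

96.0 %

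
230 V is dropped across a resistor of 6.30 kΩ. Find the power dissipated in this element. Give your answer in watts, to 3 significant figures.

With V across and R both known, P = V²/R gives the dissipation directly.
P = (230 V)² / 6300 Ω = 8.397 W

8.40 W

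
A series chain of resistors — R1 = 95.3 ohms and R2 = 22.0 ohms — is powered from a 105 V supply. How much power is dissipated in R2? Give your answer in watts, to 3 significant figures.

In a series string the same current flows through every resistor — find that current, then P = I²R for the one we want.
R_total = 95.3 + 22.0 = 117.3 Ω
I = V / R_total = 105 / 117.3 = 0.8951 A
P_R2 = I² × R2 = (0.8951)² × 22.0 = 17.63 W

17.6 W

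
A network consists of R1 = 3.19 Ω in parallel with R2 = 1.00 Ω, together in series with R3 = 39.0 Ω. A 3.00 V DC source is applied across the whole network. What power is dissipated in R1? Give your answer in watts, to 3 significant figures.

0.00103 W

Reduce the parallel combination to a single R_p; the circuit then becomes R_p in series with the remaining resistor.
R_p = (3.19×1.00)/(3.19+1.00) = 0.7613 Ω
R_total = R_p + 39.0 = 0.7613 + 39.0 = 39.76 Ω
I = V / R_total = 3.00 / 39.76 = 0.07545 A
Voltage across the parallel pair: V_p = I × R_p = 0.07545 × 0.7613 = 0.05744 V
R1 has V_p across it, so P = V_p²/R1.
P_R1 = (0.05744)² / 3.19 = 0.001034 W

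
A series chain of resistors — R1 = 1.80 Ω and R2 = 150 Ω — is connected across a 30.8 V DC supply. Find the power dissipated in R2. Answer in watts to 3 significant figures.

In a series string the same current flows through every resistor — find that current, then P = I²R for the one we want.
R_total = 1.80 + 150 = 151.8 Ω
I = V / R_total = 30.8 / 151.8 = 0.2029 A
P_R2 = I² × R2 = (0.2029)² × 150 = 6.175 W

6.18 W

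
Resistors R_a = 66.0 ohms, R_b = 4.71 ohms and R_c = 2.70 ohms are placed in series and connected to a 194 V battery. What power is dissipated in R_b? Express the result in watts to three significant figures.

Since the resistors are in series they all carry the loop current I = V/R_total; the power in any one is I²R.
R_total = 66.0 + 4.71 + 2.70 = 73.41 Ω
I = V / R_total = 194 / 73.41 = 2.643 A
P_R_b = I² × R_b = (2.643)² × 4.71 = 32.89 W

32.9 W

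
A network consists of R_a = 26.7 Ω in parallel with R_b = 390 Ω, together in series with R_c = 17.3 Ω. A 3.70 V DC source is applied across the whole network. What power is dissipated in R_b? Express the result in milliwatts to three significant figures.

Collapse the R_a‖R_b pair into one equivalent R_p; then R_p and R_c form a series string.
R_p = (26.7×390)/(26.7+390) = 24.99 Ω
R_total = R_p + 17.3 = 24.99 + 17.3 = 42.29 Ω
I = V / R_total = 3.70 / 42.29 = 0.08749 A
Voltage across the parallel pair: V_p = I × R_p = 0.08749 × 24.99 = 2.186 V
R_b sits across V_p; its power is V_p²/R.
P_R_b = (2.186)² / 390 = 0.01226 W

12.3 mW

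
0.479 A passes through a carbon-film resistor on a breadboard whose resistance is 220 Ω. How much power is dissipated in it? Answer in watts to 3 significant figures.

50.5 W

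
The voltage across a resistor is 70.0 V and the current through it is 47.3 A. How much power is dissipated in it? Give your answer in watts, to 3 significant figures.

3310 W

Both the voltage across and the current through the element are known, so P = V I applies directly.
P = 70.0 V × 47.30 A = 3311 W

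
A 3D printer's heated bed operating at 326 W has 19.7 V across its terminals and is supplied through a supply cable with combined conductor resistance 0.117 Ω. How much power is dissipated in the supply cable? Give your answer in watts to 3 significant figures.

Only the current and the line resistance are needed for the I²R loss.
I = P / V = 326 / 19.7 = 16.55 A through the supply cable.
P_line = I² R_line = (16.55)² × 0.117 = 32.04 W

32.0 W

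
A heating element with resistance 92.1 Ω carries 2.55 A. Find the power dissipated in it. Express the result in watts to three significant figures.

The current through and the resistance of the element are both given; use P = I²R.
P = (2.550 A)² × 92.1 Ω = 598.9 W

599 W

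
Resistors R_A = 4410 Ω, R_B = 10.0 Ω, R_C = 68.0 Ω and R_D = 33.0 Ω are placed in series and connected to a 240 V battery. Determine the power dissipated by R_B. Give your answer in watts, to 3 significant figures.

Since the resistors are in series they all carry the loop current I = V/R_total; the power in any one is I²R.
R_total = 4410 + 10.0 + 68.0 + 33.0 = 4521 Ω
I = V / R_total = 240 / 4521 = 0.05309 A
P_R_B = I² × R_B = (0.05309)² × 10.0 = 0.02818 W

0.0282 W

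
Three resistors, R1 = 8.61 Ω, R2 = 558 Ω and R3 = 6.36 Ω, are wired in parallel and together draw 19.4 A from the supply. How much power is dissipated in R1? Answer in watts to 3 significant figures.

The branches share the same voltage, but only the total current is given — find V from the equivalent resistance first.
1/R_eq = 1/8.61 + 1/558 + 1/6.36 ⇒ R_eq = 3.634 Ω
V = I_total × R_eq = 19.40 × 3.634 = 70.50 V
P_R1 = V² / R1 = (70.50)² / 8.61 = 577.3 W

577 W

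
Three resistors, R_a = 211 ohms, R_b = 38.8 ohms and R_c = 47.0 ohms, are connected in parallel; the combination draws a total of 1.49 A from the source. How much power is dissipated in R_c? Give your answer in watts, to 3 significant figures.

17.6 W

Only the total current is stated, so first find the parallel equivalent to get the voltage across the combination.
1/R_eq = 1/211 + 1/38.8 + 1/47.0 ⇒ R_eq = 19.31 Ω
V = I_total × R_eq = 1.490 × 19.31 = 28.77 V
P_R_c = V² / R_c = (28.77)² / 47.0 = 17.61 W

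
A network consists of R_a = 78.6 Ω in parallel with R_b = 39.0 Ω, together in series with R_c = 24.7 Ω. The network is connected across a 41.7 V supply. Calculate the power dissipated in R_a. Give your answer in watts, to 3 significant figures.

Reduce the parallel combination to a single R_p; the circuit then becomes R_p in series with the remaining resistor.
R_p = (78.6×39.0)/(78.6+39.0) = 26.07 Ω
R_total = R_p + 24.7 = 26.07 + 24.7 = 50.77 Ω
I = V / R_total = 41.7 / 50.77 = 0.8214 A
Voltage across the parallel pair: V_p = I × R_p = 0.8214 × 26.07 = 21.41 V
Use P = V²/R for R_a with V = V_p.
P_R_a = (21.41)² / 78.6 = 5.833 W

5.83 W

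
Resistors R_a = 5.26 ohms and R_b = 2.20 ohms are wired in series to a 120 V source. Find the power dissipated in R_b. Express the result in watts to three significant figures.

In a series string the same current flows through every resistor — find that current, then P = I²R for the one we want.
R_total = 5.26 + 2.20 = 7.460 Ω
I = V / R_total = 120 / 7.460 = 16.09 A
P_R_b = I² × R_b = (16.09)² × 2.20 = 569.3 W

569 W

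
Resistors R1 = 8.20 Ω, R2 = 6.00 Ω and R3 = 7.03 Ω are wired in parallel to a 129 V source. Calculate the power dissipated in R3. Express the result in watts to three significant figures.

2370 W

Each parallel branch sees the full supply voltage, so P = V²/R applies directly to the target branch.
P_R3 = V² / R3 = (129)² / 7.03 Ω = 2367 W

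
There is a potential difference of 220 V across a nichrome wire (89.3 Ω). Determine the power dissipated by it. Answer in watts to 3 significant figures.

Voltage and resistance are given, so P = V²/R is the one-step route.
P = (220 V)² / 89.3 Ω = 542.0 W

542 W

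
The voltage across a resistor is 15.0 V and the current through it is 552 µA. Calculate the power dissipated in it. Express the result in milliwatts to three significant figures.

With V and I both given, power follows immediately from P = V I.
P = 15.0 V × 0.0005520 A = 0.008280 W

8.28 mW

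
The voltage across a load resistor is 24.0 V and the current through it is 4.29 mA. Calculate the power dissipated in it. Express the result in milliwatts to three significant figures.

With V and I both given, power follows immediately from P = V I.
P = 24.0 V × 0.004290 A = 0.1030 W

103 mW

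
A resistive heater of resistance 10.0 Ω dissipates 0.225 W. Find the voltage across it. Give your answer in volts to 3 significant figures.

The two known quantities fix the third via V = √(P R).
V = √(0.225 × 10.0) = 1.500 V

1.50 V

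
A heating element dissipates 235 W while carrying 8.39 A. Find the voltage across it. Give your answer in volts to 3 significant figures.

28.0 V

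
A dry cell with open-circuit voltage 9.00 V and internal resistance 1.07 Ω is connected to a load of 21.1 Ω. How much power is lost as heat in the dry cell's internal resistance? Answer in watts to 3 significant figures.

Internal loss is I²r, with I set by the total series resistance r+R.
I = ε / (r + R) = 9.00 / (1.07 + 21.1) = 0.4060 A
P_int = I² r = (0.4060)² × 1.07 = 0.1763 W

0.176 W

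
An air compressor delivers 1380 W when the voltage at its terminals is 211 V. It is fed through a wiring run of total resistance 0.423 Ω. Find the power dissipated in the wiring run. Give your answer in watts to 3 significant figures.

Only the current and the line resistance are needed for the I²R loss.
I = P / V = 1380 / 211 = 6.540 A through the wiring run.
P_line = I² R_line = (6.540)² × 0.423 = 18.09 W

18.1 W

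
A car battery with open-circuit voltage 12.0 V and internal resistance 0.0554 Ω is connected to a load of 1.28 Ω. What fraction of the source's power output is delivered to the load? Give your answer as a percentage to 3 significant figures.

95.9 %

Efficiency is P_load / P_total. With a series r and R sharing the same I, P = I²R for each, so η = R/(R+r).
η = R / (R + r) = 1.28 / (1.28 + 0.0554) = 0.9585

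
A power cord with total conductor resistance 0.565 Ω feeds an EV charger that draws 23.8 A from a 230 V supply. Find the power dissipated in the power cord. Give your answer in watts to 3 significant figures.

The power cord and load are in series, so the same current flows in both; the loss is I²R_line.
The power cord carries the full 23.8 A.
P_line = I² R_line = (23.80)² × 0.565 = 320.0 W

320 W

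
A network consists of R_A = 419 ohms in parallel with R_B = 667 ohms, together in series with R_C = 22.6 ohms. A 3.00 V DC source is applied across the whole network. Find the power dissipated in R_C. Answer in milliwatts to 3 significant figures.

2.60 mW

Collapse the R_A‖R_B pair into one equivalent R_p; then R_p and R_C form a series string.
R_p = (419×667)/(419+667) = 257.3 Ω
R_total = R_p + 22.6 = 257.3 + 22.6 = 279.9 Ω
I = V / R_total = 3.00 / 279.9 = 0.01072 A
R_C is the series element, so its power is I²R.
P_R_C = (0.01072)² × 22.6 = 0.002595 W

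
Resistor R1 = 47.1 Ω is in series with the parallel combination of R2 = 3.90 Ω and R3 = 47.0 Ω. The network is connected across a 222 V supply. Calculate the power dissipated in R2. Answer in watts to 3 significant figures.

63.8 W

Collapse R2‖R3 to a single equivalent, reducing the network to two series elements.
R_p = (3.90×47.0)/(3.90+47.0) = 3.601 Ω
R_total = 47.1 + 3.601 = 50.70 Ω
I = V / R_total = 222 / 50.70 = 4.379 A
Voltage across the parallel pair: V_p = I × R_p = 4.379 × 3.601 = 15.77 V
R2 sees V_p directly, so P = V_p² / R2.
P_R2 = (15.77)² / 3.90 = 63.75 W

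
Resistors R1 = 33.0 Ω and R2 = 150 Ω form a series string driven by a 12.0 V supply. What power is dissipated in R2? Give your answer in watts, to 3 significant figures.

0.645 W

Since the resistors are in series they all carry the loop current I = V/R_total; the power in any one is I²R.
R_total = 33.0 + 150 = 183.0 Ω
I = V / R_total = 12.0 / 183.0 = 0.06557 A
P_R2 = I² × R2 = (0.06557)² × 150 = 0.6450 W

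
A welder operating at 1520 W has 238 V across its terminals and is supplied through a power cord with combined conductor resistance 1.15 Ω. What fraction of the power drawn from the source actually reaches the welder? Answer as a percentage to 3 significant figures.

I = P / V = 1520 / 238 = 6.387 A through the power cord.
P_line = I² R_line = (6.387)² × 1.15 = 46.91 W
P_source = P_load + P_line = 1520 + 46.91 = 1567 W
η = P_load / P_source = 1520 / 1567 = 0.9701

97.0 %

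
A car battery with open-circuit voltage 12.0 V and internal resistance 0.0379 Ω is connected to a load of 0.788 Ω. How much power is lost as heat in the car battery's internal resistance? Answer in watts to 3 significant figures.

8.00 W

The source's internal resistance is just another series element carrying I; its dissipation is I²r.
I = ε / (r + R) = 12.0 / (0.0379 + 0.788) = 14.53 A
P_int = I² r = (14.53)² × 0.0379 = 8.001 W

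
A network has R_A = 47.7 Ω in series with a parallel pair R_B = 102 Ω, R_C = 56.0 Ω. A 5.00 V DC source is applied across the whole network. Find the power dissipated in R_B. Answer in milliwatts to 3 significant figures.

Reduce the parallel pair to R_p first; the network is then a simple series string.
R_p = (102×56.0)/(102+56.0) = 36.15 Ω
R_total = 47.7 + 36.15 = 83.85 Ω
I = V / R_total = 5.00 / 83.85 = 0.05963 A
Voltage across the parallel pair: V_p = I × R_p = 0.05963 × 36.15 = 2.156 V
R_B sees V_p directly, so P = V_p² / R_B.
P_R_B = (2.156)² / 102 = 0.04556 W

45.6 mW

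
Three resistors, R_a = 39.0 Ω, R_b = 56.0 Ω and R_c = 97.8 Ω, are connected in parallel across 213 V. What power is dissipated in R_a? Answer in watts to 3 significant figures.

The supply voltage appears across each parallel branch — just use P = V²/R_a.
P_R_a = V² / R_a = (213)² / 39.0 Ω = 1163 W

1160 W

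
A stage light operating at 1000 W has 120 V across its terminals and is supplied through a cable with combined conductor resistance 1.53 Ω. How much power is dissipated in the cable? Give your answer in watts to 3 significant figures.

The cable and load are in series, so the same current flows in both; the loss is I²R_line.
I = P / V = 1000 / 120 = 8.333 A through the cable.
P_line = I² R_line = (8.333)² × 1.53 = 106.3 W

106 W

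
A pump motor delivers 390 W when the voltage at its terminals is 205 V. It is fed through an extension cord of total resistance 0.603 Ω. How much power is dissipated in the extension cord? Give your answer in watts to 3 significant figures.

The extension cord and load are in series, so the same current flows in both; the loss is I²R_line.
I = P / V = 390 / 205 = 1.902 A through the extension cord.
P_line = I² R_line = (1.902)² × 0.603 = 2.182 W

2.18 W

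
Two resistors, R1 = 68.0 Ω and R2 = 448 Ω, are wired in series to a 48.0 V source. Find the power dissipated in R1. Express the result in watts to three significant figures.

0.588 W

In a series string the same current flows through every resistor — find that current, then P = I²R for the one we want.
R_total = 68.0 + 448 = 516.0 Ω
I = V / R_total = 48.0 / 516.0 = 0.09302 A
P_R1 = I² × R1 = (0.09302)² × 68.0 = 0.5884 W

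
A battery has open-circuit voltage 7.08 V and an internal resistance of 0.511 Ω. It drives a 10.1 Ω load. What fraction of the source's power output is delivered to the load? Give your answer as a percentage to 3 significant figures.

η = P_load/(P_load+P_int) = I²R/(I²R+I²r) = R/(R+r) — the I² cancels for series elements.
η = R / (R + r) = 10.1 / (10.1 + 0.511) = 0.9518

95.2 %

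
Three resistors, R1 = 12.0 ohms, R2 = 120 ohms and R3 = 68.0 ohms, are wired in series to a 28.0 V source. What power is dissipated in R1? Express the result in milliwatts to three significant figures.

235 mW

In a series string the same current flows through every resistor — find that current, then P = I²R for the one we want.
R_total = 12.0 + 120 + 68.0 = 200.0 Ω
I = V / R_total = 28.0 / 200.0 = 0.1400 A
P_R1 = I² × R1 = (0.1400)² × 12.0 = 0.2352 W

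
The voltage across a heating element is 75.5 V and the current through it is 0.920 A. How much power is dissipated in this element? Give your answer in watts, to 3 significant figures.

Both the voltage across and the current through the element are known, so P = V I applies directly.
P = 75.5 V × 0.9200 A = 69.46 W

69.5 W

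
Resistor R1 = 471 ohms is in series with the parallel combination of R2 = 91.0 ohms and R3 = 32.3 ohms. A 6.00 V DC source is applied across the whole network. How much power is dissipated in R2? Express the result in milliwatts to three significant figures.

0.918 mW

Reduce the parallel pair to R_p first; the network is then a simple series string.
R_p = (91.0×32.3)/(91.0+32.3) = 23.84 Ω
R_total = 471 + 23.84 = 494.8 Ω
I = V / R_total = 6.00 / 494.8 = 0.01213 A
Voltage across the parallel pair: V_p = I × R_p = 0.01213 × 23.84 = 0.2890 V
With V_p across R2, its power is V_p²/R2.
P_R2 = (0.2890)² / 91.0 = 0.0009181 W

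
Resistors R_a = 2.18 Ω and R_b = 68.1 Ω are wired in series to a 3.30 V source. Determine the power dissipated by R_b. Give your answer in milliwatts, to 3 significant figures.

150 mW

Since the resistors are in series they all carry the loop current I = V/R_total; the power in any one is I²R.
R_total = 2.18 + 68.1 = 70.28 Ω
I = V / R_total = 3.30 / 70.28 = 0.04696 A
P_R_b = I² × R_b = (0.04696)² × 68.1 = 0.1501 W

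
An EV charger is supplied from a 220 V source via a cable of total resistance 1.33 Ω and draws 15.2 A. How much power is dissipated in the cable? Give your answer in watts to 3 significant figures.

The cable is a series resistance carrying the load current; its dissipation is I²R_line.
The cable carries the full 15.2 A.
P_line = I² R_line = (15.20)² × 1.33 = 307.3 W

307 W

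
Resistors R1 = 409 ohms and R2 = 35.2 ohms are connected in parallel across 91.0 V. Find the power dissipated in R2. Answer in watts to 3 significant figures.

235 W

The supply voltage appears across each parallel branch — just use P = V²/R2.
P_R2 = V² / R2 = (91.0)² / 35.2 Ω = 235.3 W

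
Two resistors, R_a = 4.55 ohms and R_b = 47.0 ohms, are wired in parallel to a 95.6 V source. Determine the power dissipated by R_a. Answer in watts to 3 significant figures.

2010 W

Parallel branches share the same voltage; P = V²/R gives the branch power in one step.
P_R_a = V² / R_a = (95.6)² / 4.55 Ω = 2009 W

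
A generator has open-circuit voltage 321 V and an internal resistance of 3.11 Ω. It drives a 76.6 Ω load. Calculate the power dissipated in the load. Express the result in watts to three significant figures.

Find the circuit current first, then P = I²R for the load (series elements share I).
I = ε / (r + R) = 321 / (3.11 + 76.6) = 4.027 A
P_load = I² R = (4.027)² × 76.6 = 1242 W

1240 W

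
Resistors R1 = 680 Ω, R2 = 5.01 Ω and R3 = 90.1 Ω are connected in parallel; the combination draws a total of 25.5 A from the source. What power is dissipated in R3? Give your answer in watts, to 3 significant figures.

160 W

We need the common branch voltage; get it from I_total × R_eq, then P = V²/R for the branch.
1/R_eq = 1/680 + 1/5.01 + 1/90.1 ⇒ R_eq = 4.713 Ω
V = I_total × R_eq = 25.50 × 4.713 = 120.2 V
P_R3 = V² / R3 = (120.2)² / 90.1 = 160.3 W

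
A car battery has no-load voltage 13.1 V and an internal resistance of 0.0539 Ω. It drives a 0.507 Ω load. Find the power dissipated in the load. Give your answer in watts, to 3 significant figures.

Load and internal resistance form a series loop — compute the loop current, then the load power via I²R.
I = ε / (r + R) = 13.1 / (0.0539 + 0.507) = 23.36 A
P_load = I² R = (23.36)² × 0.507 = 276.6 W

277 W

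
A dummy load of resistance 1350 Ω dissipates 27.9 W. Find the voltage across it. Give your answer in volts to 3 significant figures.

Inverting the appropriate power form: V = √(P R).
V = √(27.9 × 1350) = 194.1 V

194 V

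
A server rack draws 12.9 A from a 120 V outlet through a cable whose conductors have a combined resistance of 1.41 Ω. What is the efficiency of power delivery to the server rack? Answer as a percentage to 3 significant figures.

84.8 %

The cable carries the full 12.9 A.
P_line = I² R_line = (12.90)² × 1.41 = 234.6 W
P_source = V I = 120 × 12.90 = 1548 W; P_load = 1313 W
η = P_load / P_source = 1313 / 1548 = 0.8484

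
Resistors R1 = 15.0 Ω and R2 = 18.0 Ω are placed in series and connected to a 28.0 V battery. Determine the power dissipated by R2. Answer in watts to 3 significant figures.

The current is common to all series resistors; compute it, then apply P = I²R for the target.
R_total = 15.0 + 18.0 = 33.00 Ω
I = V / R_total = 28.0 / 33.00 = 0.8485 A
P_R2 = I² × R2 = (0.8485)² × 18.0 = 12.96 W

13.0 W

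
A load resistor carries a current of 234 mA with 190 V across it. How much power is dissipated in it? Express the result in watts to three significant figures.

Both the voltage across and the current through the element are known, so P = V I applies directly.
P = 190 V × 0.2340 A = 44.46 W

44.5 W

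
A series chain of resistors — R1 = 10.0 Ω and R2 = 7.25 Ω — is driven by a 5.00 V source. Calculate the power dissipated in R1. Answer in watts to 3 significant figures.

The current is common to all series resistors; compute it, then apply P = I²R for the target.
R_total = 10.0 + 7.25 = 17.25 Ω
I = V / R_total = 5.00 / 17.25 = 0.2899 A
P_R1 = I² × R1 = (0.2899)² × 10.0 = 0.8402 W

0.840 W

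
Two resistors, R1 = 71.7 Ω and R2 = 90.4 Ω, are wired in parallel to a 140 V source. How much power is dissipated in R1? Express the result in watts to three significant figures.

273 W

R1 sits directly across the source, so P = V²/R with V = 140 V.
P_R1 = V² / R1 = (140)² / 71.7 Ω = 273.4 W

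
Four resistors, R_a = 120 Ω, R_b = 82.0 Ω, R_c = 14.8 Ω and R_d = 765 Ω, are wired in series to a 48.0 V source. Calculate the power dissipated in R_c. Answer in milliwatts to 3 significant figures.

The current is common to all series resistors; compute it, then apply P = I²R for the target.
R_total = 120 + 82.0 + 14.8 + 765 = 981.8 Ω
I = V / R_total = 48.0 / 981.8 = 0.04889 A
P_R_c = I² × R_c = (0.04889)² × 14.8 = 0.03538 W

35.4 mW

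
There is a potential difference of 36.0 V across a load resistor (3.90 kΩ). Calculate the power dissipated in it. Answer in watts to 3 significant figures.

We know the drop across the element and its resistance — P = V²/R, one step.
P = (36.0 V)² / 3900 Ω = 0.3323 W

0.332 W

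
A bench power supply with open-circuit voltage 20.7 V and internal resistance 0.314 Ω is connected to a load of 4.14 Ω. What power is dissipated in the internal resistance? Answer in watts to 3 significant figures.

6.78 W

The source's internal resistance is just another series element carrying I; its dissipation is I²r.
I = ε / (r + R) = 20.7 / (0.314 + 4.14) = 4.648 A
P_int = I² r = (4.648)² × 0.314 = 6.782 W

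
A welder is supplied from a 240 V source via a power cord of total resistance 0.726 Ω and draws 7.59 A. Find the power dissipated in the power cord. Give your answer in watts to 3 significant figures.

41.8 W

Only the current and the line resistance are needed for the I²R loss.
The power cord carries the full 7.59 A.
P_line = I² R_line = (7.590)² × 0.726 = 41.82 W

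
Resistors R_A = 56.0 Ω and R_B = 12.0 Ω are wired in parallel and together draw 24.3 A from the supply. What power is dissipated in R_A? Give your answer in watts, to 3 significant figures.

Parallel branches share V, not I — compute V via R_eq, then use V²/R for the target branch.
1/R_eq = 1/56.0 + 1/12.0 ⇒ R_eq = 9.882 Ω
V = I_total × R_eq = 24.30 × 9.882 = 240.1 V
P_R_A = V² / R_A = (240.1)² / 56.0 = 1030 W

1030 W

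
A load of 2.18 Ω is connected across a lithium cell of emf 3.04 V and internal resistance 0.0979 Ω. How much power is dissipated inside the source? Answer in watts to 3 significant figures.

0.174 W

The source's internal resistance is just another series element carrying I; its dissipation is I²r.
I = ε / (r + R) = 3.04 / (0.0979 + 2.18) = 1.335 A
P_int = I² r = (1.335)² × 0.0979 = 0.1744 W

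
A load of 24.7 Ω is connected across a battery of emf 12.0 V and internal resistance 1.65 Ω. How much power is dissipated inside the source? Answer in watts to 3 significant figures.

Internal loss is I²r, with I set by the total series resistance r+R.
I = ε / (r + R) = 12.0 / (1.65 + 24.7) = 0.4554 A
P_int = I² r = (0.4554)² × 1.65 = 0.3422 W

0.342 W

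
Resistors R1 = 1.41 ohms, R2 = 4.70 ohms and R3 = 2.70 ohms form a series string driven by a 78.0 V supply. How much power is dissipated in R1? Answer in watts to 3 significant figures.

In a series string the same current flows through every resistor — find that current, then P = I²R for the one we want.
R_total = 1.41 + 4.70 + 2.70 = 8.810 Ω
I = V / R_total = 78.0 / 8.810 = 8.854 A
P_R1 = I² × R1 = (8.854)² × 1.41 = 110.5 W

111 W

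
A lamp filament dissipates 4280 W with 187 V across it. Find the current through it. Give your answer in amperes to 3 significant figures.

22.9 A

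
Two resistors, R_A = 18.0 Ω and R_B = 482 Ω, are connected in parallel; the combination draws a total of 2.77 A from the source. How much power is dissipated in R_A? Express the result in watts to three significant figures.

The branches share the same voltage, but only the total current is given — find V from the equivalent resistance first.
1/R_eq = 1/18.0 + 1/482 ⇒ R_eq = 17.35 Ω
V = I_total × R_eq = 2.770 × 17.35 = 48.07 V
P_R_A = V² / R_A = (48.07)² / 18.0 = 128.3 W

128 W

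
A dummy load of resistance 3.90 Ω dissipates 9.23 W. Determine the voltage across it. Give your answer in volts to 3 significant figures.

6.00 V

From P = V I = I²R = V²/R, with the two given quantities we get V = √(P R).
V = √(9.23 × 3.90) = 6.000 V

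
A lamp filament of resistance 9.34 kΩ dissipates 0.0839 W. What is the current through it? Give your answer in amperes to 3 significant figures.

Inverting the appropriate power form: I = √(P / R).
I = √(0.0839 / 9340) = 0.002997 A

0.00300 A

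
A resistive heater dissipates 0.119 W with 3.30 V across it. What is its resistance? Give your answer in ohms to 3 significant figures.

91.5 Ω

Inverting the appropriate power form: R = V² / P.
R = (3.30)² / 0.119 = 91.51 Ω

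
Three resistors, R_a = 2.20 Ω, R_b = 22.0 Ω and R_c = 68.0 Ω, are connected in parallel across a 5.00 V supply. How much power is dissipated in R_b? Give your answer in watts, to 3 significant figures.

1.14 W

R_b sits directly across the source, so P = V²/R with V = 5.00 V.
P_R_b = V² / R_b = (5.00)² / 22.0 Ω = 1.136 W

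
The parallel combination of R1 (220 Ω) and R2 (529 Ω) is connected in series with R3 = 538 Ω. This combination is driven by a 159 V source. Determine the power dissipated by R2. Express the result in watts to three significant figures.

Reduce the parallel combination to a single R_p; the circuit then becomes R_p in series with the remaining resistor.
R_p = (220×529)/(220+529) = 155.4 Ω
R_total = R_p + 538 = 155.4 + 538 = 693.4 Ω
I = V / R_total = 159 / 693.4 = 0.2293 A
Voltage across the parallel pair: V_p = I × R_p = 0.2293 × 155.4 = 35.63 V
R2 has V_p across it, so P = V_p²/R2.
P_R2 = (35.63)² / 529 = 2.400 W

2.40 W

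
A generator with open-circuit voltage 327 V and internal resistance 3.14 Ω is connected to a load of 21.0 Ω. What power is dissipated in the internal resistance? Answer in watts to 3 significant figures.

The source's internal resistance is just another series element carrying I; its dissipation is I²r.
I = ε / (r + R) = 327 / (3.14 + 21.0) = 13.55 A
P_int = I² r = (13.55)² × 3.14 = 576.2 W

576 W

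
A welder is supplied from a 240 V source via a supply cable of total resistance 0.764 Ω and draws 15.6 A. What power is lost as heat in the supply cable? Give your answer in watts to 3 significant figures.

186 W

Line loss is just I²R for the cable — we know both I and R_line directly.
The supply cable carries the full 15.6 A.
P_line = I² R_line = (15.60)² × 0.764 = 185.9 W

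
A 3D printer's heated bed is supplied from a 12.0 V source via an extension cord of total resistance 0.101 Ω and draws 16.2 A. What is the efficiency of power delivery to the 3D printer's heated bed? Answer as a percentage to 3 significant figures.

86.4 %

The extension cord carries the full 16.2 A.
P_line = I² R_line = (16.20)² × 0.101 = 26.51 W
P_source = V I = 12.0 × 16.20 = 194.4 W; P_load = 167.9 W
η = P_load / P_source = 167.9 / 194.4 = 0.8637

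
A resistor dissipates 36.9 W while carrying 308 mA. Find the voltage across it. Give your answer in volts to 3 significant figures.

120 V

Inverting the appropriate power form: V = P / I.
V = 36.9 / 0.3080 = 119.8 V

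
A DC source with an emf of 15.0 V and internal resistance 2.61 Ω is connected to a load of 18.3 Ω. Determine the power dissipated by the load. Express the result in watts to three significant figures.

Load and internal resistance form a series loop — compute the loop current, then the load power via I²R.
I = ε / (r + R) = 15.0 / (2.61 + 18.3) = 0.7174 A
P_load = I² R = (0.7174)² × 18.3 = 9.417 W

9.42 W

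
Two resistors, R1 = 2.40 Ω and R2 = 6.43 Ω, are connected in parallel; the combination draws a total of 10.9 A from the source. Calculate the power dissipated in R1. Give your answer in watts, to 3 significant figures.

151 W

We need the common branch voltage; get it from I_total × R_eq, then P = V²/R for the branch.
1/R_eq = 1/2.40 + 1/6.43 ⇒ R_eq = 1.748 Ω
V = I_total × R_eq = 10.90 × 1.748 = 19.05 V
P_R1 = V² / R1 = (19.05)² / 2.40 = 151.2 W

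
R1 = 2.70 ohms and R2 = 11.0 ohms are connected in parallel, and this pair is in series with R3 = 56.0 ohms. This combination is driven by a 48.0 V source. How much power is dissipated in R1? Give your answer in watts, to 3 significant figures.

1.19 W

First find R_p for the parallel pair, then treat R_p + R3 as a series loop.
R_p = (2.70×11.0)/(2.70+11.0) = 2.168 Ω
R_total = R_p + 56.0 = 2.168 + 56.0 = 58.17 Ω
I = V / R_total = 48.0 / 58.17 = 0.8252 A
Voltage across the parallel pair: V_p = I × R_p = 0.8252 × 2.168 = 1.789 V
R1 sits across V_p; its power is V_p²/R.
P_R1 = (1.789)² / 2.70 = 1.185 W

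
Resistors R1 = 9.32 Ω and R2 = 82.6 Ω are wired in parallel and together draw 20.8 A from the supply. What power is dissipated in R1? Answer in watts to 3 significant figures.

3260 W

The branches share the same voltage, but only the total current is given — find V from the equivalent resistance first.
1/R_eq = 1/9.32 + 1/82.6 ⇒ R_eq = 8.375 Ω
V = I_total × R_eq = 20.80 × 8.375 = 174.2 V
P_R1 = V² / R1 = (174.2)² / 9.32 = 3256 W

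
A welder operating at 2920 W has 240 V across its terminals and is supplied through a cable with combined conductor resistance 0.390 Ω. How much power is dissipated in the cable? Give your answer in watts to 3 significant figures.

57.7 W

Line loss is just I²R for the cable — we know both I and R_line directly.
I = P / V = 2920 / 240 = 12.17 A through the cable.
P_line = I² R_line = (12.17)² × 0.390 = 57.73 W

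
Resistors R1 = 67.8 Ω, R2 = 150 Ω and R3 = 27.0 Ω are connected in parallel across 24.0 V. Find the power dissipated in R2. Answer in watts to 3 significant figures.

R2 sits directly across the source, so P = V²/R with V = 24.0 V.
P_R2 = V² / R2 = (24.0)² / 150 Ω = 3.840 W

3.84 W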